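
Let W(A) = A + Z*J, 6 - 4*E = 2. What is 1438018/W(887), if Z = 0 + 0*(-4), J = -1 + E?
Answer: 1438018/887 ≈ 1621.2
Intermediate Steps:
E = 1 (E = 3/2 - ¼*2 = 3/2 - ½ = 1)
J = 0 (J = -1 + 1 = 0)
Z = 0 (Z = 0 + 0 = 0)
W(A) = A (W(A) = A + 0*0 = A + 0 = A)
1438018/W(887) = 1438018/887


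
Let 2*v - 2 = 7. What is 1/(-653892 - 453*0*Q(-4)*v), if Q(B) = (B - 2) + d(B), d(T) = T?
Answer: -1/653892 ≈ -1.5293e-6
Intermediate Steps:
v = 9/2 (v = 1 + (½)*7 = 1 + 7/2 = 9/2 ≈ 4.5000)
Q(B) = -2 + 2*B (Q(B) = (B - 2) + B = (-2 + B) + B = -2 + 2*B)
1/(-653892 - 453*0*Q(-4)*v) = 1/(-653892 - 453*0*(-2 + 2*(-4))*9/2) = 1/(-653892 - 453*0*(-2 - 8)*9/2) = 1/(-653892 - 453*0*(-10)*9/2) = 1/(-653892 - 0*9/2) = 1/(-653892 - 453*0) = 1/(-653892 + 0) = 1/(-653892) = -1/653892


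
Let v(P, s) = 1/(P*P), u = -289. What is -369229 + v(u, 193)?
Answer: -30838375308/83521 ≈ -3.6923e+5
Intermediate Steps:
v(P, s) = P⁻²
-369229 + v(u, 193) = -369229 + (-289)⁻² = -369229 + 1/83521 = -30838375308/83521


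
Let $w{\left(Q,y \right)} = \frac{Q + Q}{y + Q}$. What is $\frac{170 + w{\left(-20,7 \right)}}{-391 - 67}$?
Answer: $- \frac{1125}{2977} \approx -0.3779$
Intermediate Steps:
$w{\left(Q,y \right)} = \frac{2 Q}{Q + y}$
$\frac{170 + w{\left(-20,7 \right)}}{-391 - 67} = \frac{170 + 2 \left(-20\right) \frac{1}{-20 + 7}}{-391 - 67} = \frac{170 + 2 \left(-20\right) \frac{1}{-13}}{-458} = \left(170 + 2 \left(-20\right) \left(- \frac{1}{13}\right)\right) \left(- \frac{1}{458}\right) = \left(170 + \frac{40}{13}\right) \left(- \frac{1}{458}\right) = \frac{2250}{13} \left(- \frac{1}{458}\right) = - \frac{1125}{2977}$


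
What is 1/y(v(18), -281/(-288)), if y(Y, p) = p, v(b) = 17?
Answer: 288/281 ≈ 1.0249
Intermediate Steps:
1/y(v(18), -281/(-288)) = 1/(-281/(-288)) = 1/(-281*(-1/288)) = 1/(281/288) = 288/281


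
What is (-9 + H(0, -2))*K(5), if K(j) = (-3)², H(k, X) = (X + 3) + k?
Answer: -72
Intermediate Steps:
H(k, X) = 3 + X + k (H(k, X) = (3 + X) + k = 3 + X + k)
K(j) = 9
(-9 + H(0, -2))*K(5) = (-9 + (3 - 2 + 0))*9 = (-9 + 1)*9 = -8*9 = -72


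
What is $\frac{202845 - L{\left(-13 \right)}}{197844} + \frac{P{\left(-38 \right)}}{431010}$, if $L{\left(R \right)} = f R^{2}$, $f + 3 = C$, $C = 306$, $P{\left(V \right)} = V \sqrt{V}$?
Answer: $\frac{25273}{32974} - \frac{19 i \sqrt{38}}{215505} \approx 0.76645 - 0.00054349 i$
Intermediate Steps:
$P{\left(V \right)} = V^{\frac{3}{2}}$
$f = 303$ ($f = -3 + 306 = 303$)
$L{\left(R \right)} = 303 R^{2}$
$\frac{202845 - L{\left(-13 \right)}}{197844} + \frac{P{\left(-38 \right)}}{431010} = \frac{202845 - 303 \left(-13\right)^{2}}{197844} + \frac{\left(-38\right)^{\frac{3}{2}}}{431010} = \left(202845 - 303 \cdot 169\right) \frac{1}{197844} + - 38 i \sqrt{38} \cdot \frac{1}{431010} = \left(202845 - 51207\right) \frac{1}{197844} - \frac{19 i \sqrt{38}}{215505} = 151638 \cdot \frac{1}{197844} - \frac{19 i \sqrt{38}}{215505} = \frac{25273}{32974} - \frac{19 i \sqrt{38}}{215505}$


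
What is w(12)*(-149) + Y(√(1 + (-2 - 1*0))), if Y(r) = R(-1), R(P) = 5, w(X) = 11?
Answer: -1634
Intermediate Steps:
Y(r) = 5
w(12)*(-149) + Y(√(1 + (-2 - 1*0))) = 11*(-149) + 5 = -1639 + 5 = -1634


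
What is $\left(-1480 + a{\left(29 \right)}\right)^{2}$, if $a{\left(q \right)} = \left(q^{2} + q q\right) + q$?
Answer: $53361$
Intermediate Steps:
$a{\left(q \right)} = q + 2 q^{2}$ ($a{\left(q \right)} = \left(q^{2} + q^{2}\right) + q = 2 q^{2} + q = q + 2 q^{2}$)
$\left(-1480 + a{\left(29 \right)}\right)^{2} = \left(-1480 + 29 \left(1 + 2 \cdot 29\right)\right)^{2} = \left(-1480 + 29 \left(1 + 58\right)\right)^{2} = \left(-1480 + 29 \cdot 59\right)^{2} = \left(-1480 + 1711\right)^{2} = 231^{2} = 53361$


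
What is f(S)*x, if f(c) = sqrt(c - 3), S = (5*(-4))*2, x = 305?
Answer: 305*I*sqrt(43) ≈ 2000.0*I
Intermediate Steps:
S = -40 (S = -20*2 = -40)
f(c) = sqrt(-3 + c)
f(S)*x = sqrt(-3 - 40)*305 = sqrt(-43)*305 = (I*sqrt(43))*305 = 305*I*sqrt(43)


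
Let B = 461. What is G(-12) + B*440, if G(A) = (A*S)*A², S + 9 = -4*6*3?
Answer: 342808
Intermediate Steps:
S = -81 (S = -9 - 4*6*3 = -9 - 24*3 = -9 - 72 = -81)
G(A) = -81*A³ (G(A) = (A*(-81))*A² = (-81*A)*A² = -81*A³)
G(-12) + B*440 = -81*(-12)³ + 461*440 = -81*(-1728) + 202840 = 139968 + 202840 = 342808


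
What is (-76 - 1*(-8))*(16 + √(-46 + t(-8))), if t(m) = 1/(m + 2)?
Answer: -1088 - 34*I*√1662/3 ≈ -1088.0 - 462.03*I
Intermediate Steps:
t(m) = 1/(2 + m)
(-76 - 1*(-8))*(16 + √(-46 + t(-8))) = (-76 - 1*(-8))*(16 + √(-46 + 1/(2 - 8))) = (-76 + 8)*(16 + √(-46 + 1/(-6))) = -68*(16 + √(-46 - ⅙)) = -68*(16 + √(-277/6)) = -68*(16 + I*√1662/6) = -1088 - 34*I*√1662/3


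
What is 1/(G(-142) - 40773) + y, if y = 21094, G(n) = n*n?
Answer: 434726245/20609 ≈ 21094.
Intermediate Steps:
G(n) = n²
1/(G(-142) - 40773) + y = 1/((-142)² - 40773) + 21094 = 1/(20164 - 40773) + 21094 = 1/(-20609) + 21094 = -1/20609 + 21094 = 434726245/20609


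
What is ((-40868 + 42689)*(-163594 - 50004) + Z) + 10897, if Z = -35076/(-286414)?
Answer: -55700514575089/143207 ≈ -3.8895e+8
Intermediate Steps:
Z = 17538/143207 (Z = -35076*(-1/286414) = 17538/143207 ≈ 0.12247)
((-40868 + 42689)*(-163594 - 50004) + Z) + 10897 = ((-40868 + 42689)*(-163594 - 50004) + 17538/143207) + 10897 = (1821*(-213598) + 17538/143207) + 10897 = (-388961958 + 17538/143207) + 10897 = -55702075101768/143207 + 10897 = -55700514575089/143207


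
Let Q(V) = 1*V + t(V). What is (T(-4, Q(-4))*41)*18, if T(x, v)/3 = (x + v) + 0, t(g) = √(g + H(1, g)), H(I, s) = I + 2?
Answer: -17712 + 2214*I ≈ -17712.0 + 2214.0*I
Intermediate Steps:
H(I, s) = 2 + I
t(g) = √(3 + g) (t(g) = √(g + (2 + 1)) = √(g + 3) = √(3 + g))
Q(V) = V + √(3 + V) (Q(V) = 1*V + √(3 + V) = V + √(3 + V))
T(x, v) = 3*v + 3*x (T(x, v) = 3*((x + v) + 0) = 3*((v + x) + 0) = 3*(v + x) = 3*v + 3*x)
(T(-4, Q(-4))*41)*18 = ((3*(-4 + √(3 - 4)) + 3*(-4))*41)*18 = ((3*(-4 + √(-1)) - 12)*41)*18 = ((3*(-4 + I) - 12)*41)*18 = (((-12 + 3*I) - 12)*41)*18 = ((-24 + 3*I)*41)*18 = (-984 + 123*I)*18 = -17712 + 2214*I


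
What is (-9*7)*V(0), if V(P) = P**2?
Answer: 0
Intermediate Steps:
(-9*7)*V(0) = -9*7*0**2 = -63*0 = 0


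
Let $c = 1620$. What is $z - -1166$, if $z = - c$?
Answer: $-454$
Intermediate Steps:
$z = -1620$ ($z = \left(-1\right) 1620 = -1620$)
$z - -1166 = -1620 - -1166 = -1620 + 1166 = -454$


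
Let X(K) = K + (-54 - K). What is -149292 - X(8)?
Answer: -149238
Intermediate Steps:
X(K) = -54
-149292 - X(8) = -149292 - 1*(-54) = -149292 + 54 = -149238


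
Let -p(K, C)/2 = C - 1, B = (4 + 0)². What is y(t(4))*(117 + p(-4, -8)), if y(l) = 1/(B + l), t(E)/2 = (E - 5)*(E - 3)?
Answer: 135/14 ≈ 9.6429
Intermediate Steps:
B = 16 (B = 4² = 16)
t(E) = 2*(-5 + E)*(-3 + E) (t(E) = 2*((E - 5)*(E - 3)) = 2*((-5 + E)*(-3 + E)) = 2*(-5 + E)*(-3 + E))
y(l) = 1/(16 + l)
p(K, C) = 2 - 2*C (p(K, C) = -2*(C - 1) = -2*(-1 + C) = 2 - 2*C)
y(t(4))*(117 + p(-4, -8)) = (117 + (2 - 2*(-8)))/(16 + (30 - 16*4 + 2*4²)) = (117 + (2 + 16))/(16 + (30 - 64 + 2*16)) = (117 + 18)/(16 + (30 - 64 + 32)) = 135/(16 - 2) = 135/14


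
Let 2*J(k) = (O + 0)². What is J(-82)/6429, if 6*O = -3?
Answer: 1/51432 ≈ 1.9443e-5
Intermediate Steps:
O = -½ (O = (⅙)*(-3) = -½ ≈ -0.50000)
J(k) = ⅛ (J(k) = (-½ + 0)²/2 = (-½)²/2 = (½)*(¼) = ⅛)
J(-82)/6429 = (⅛)/6429 = (⅛)*(1/6429) = 1/51432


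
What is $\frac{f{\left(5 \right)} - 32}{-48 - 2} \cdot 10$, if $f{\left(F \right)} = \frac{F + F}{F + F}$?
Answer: $\frac{31}{5} \approx 6.2$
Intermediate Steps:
$f{\left(F \right)} = 1$ ($f{\left(F \right)} = \frac{2 F}{2 F} = 2 F \frac{1}{2 F} = 1$)
$\frac{f{\left(5 \right)} - 32}{-48 - 2} \cdot 10 = \frac{1 - 32}{-48 - 2} \cdot 10 = - \frac{31}{-50} \cdot 10 = \left(-31\right) \left(- \frac{1}{50}\right) 10 = \frac{31}{50} \cdot 10 = \frac{31}{5}$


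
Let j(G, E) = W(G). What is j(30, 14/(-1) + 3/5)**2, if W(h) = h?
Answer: 900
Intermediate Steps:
j(G, E) = G
j(30, 14/(-1) + 3/5)**2 = 30**2 = 900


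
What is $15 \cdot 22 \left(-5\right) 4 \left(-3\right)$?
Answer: $19800$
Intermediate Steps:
$15 \cdot 22 \left(-5\right) 4 \left(-3\right) = 330 \left(\left(-20\right) \left(-3\right)\right) = 330 \cdot 60 = 19800$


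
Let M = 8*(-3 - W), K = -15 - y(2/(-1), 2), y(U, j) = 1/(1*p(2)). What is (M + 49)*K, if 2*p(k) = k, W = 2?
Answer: -144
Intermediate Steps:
p(k) = k/2
y(U, j) = 1 (y(U, j) = 1/(1*((½)*2)) = 1/(1*1) = 1/1 = 1)
K = -16 (K = -15 - 1*1 = -15 - 1 = -16)
M = -40 (M = 8*(-3 - 1*2) = 8*(-3 - 2) = 8*(-5) = -40)
(M + 49)*K = (-40 + 49)*(-16) = 9*(-16) = -144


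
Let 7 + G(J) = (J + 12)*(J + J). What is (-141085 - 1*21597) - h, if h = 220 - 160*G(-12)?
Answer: -164022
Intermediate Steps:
G(J) = -7 + 2*J*(12 + J) (G(J) = -7 + (J + 12)*(J + J) = -7 + (12 + J)*(2*J) = -7 + 2*J*(12 + J))
h = 1340 (h = 220 - 160*(-7 + 2*(-12)² + 24*(-12)) = 220 - 160*(-7 + 2*144 - 288) = 220 - 160*(-7 + 288 - 288) = 220 - 160*(-7) = 220 + 1120 = 1340)
(-141085 - 1*21597) - h = (-141085 - 1*21597) - 1*1340 = (-141085 - 21597) - 1340 = -162682 - 1340 = -164022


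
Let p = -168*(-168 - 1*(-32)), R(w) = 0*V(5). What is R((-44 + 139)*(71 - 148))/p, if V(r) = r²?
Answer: 0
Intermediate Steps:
R(w) = 0 (R(w) = 0*5² = 0*25 = 0)
p = 22848 (p = -168*(-168 + 32) = -168*(-136) = 22848)
R((-44 + 139)*(71 - 148))/p = 0/22848 = 0*(1/22848) = 0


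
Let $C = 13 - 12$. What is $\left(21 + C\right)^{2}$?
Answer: $484$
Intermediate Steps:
$C = 1$
$\left(21 + C\right)^{2} = \left(21 + 1\right)^{2} = 22^{2} = 484$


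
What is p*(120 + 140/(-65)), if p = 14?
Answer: 21448/13 ≈ 1649.8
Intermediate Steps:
p*(120 + 140/(-65)) = 14*(120 + 140/(-65)) = 14*(120 + 140*(-1/65)) = 14*(120 - 28/13) = 14*(1532/13) = 21448/13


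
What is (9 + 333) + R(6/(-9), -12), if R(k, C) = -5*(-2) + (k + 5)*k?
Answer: 3142/9 ≈ 349.11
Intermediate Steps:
R(k, C) = 10 + k*(5 + k) (R(k, C) = 10 + (5 + k)*k = 10 + k*(5 + k))
(9 + 333) + R(6/(-9), -12) = (9 + 333) + (10 + (6/(-9))**2 + 5*(6/(-9))) = 342 + (10 + (6*(-1/9))**2 + 5*(6*(-1/9))) = 342 + (10 + (-2/3)**2 + 5*(-2/3)) = 342 + (10 + 4/9 - 10/3) = 342 + 64/9 = 3142/9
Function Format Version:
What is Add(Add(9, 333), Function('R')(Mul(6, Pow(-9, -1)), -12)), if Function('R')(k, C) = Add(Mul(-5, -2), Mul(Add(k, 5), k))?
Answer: Rational(3142, 9) ≈ 349.11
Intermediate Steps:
Function('R')(k, C) = Add(10, Mul(k, Add(5, k))) (Function('R')(k, C) = Add(10, Mul(Add(5, k), k)) = Add(10, Mul(k, Add(5, k))))
Add(Add(9, 333), Function('R')(Mul(6, Pow(-9, -1)), -12)) = Add(Add(9, 333), Add(10, Pow(Mul(6, Pow(-9, -1)), 2), Mul(5, Mul(6, Pow(-9, -1))))) = Add(342, Add(10, Pow(Mul(6, Rational(-1, 9)), 2), Mul(5, Mul(6, Rational(-1, 9))))) = Add(342, Add(10, Pow(Rational(-2, 3), 2), Mul(5, Rational(-2, 3)))) = Add(342, Add(10, Rational(4, 9), Rational(-10, 3))) = Add(342, Rational(64, 9)) = Rational(3142, 9)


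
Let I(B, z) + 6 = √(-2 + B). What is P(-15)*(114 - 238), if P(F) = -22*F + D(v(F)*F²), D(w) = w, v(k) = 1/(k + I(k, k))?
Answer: -9077730/229 + 13950*I*√17/229 ≈ -39641.0 + 251.17*I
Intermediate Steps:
I(B, z) = -6 + √(-2 + B)
v(k) = 1/(-6 + k + √(-2 + k)) (v(k) = 1/(k + (-6 + √(-2 + k))) = 1/(-6 + k + √(-2 + k)))
P(F) = -22*F + F²/(-6 + F + √(-2 + F))
P(-15)*(114 - 238) = (-15*(132 - 22*√(-2 - 15) - 21*(-15))/(-6 - 15 + √(-2 - 15)))*(114 - 238) = -15*(132 - 22*I*√17 + 315)/(-6 - 15 + √(-17))*(-124) = -15*(132 - 22*I*√17 + 315)/(-6 - 15 + I*√17)*(-124) = -15*(132 - 22*I*√17 + 315)/(-21 + I*√17)*(-124) = -15*(447 - 22*I*√17)/(-21 + I*√17)*(-124) = 1860*(447 - 22*I*√17)/(-21 + I*√17)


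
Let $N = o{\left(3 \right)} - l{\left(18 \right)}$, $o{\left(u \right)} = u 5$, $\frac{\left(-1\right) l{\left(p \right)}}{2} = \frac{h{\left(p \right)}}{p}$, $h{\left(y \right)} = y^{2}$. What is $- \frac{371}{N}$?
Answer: $- \frac{371}{51} \approx -7.2745$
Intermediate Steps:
$l{\left(p \right)} = - 2 p$ ($l{\left(p \right)} = - 2 \frac{p^{2}}{p} = - 2 p$)
$o{\left(u \right)} = 5 u$
$N = 51$ ($N = 5 \cdot 3 - \left(-2\right) 18 = 15 - -36 = 15 + 36 = 51$)
$- \frac{371}{N} = - \frac{371}{51}$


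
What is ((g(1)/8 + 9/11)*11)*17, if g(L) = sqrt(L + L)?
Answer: 153 + 187*sqrt(2)/8 ≈ 186.06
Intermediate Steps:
g(L) = sqrt(2)*sqrt(L) (g(L) = sqrt(2*L) = sqrt(2)*sqrt(L))
((g(1)/8 + 9/11)*11)*17 = (((sqrt(2)*sqrt(1))/8 + 9/11)*11)*17 = (((sqrt(2)*1)*(1/8) + 9*(1/11))*11)*17 = ((sqrt(2)*(1/8) + 9/11)*11)*17 = ((sqrt(2)/8 + 9/11)*11)*17 = ((9/11 + sqrt(2)/8)*11)*17 = (9 + 11*sqrt(2)/8)*17 = 153 + 187*sqrt(2)/8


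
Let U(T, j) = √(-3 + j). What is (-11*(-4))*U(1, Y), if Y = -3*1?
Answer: 44*I*√6 ≈ 107.78*I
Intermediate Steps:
Y = -3
(-11*(-4))*U(1, Y) = (-11*(-4))*√(-3 - 3) = 44*√(-6) = 44*(I*√6) = 44*I*√6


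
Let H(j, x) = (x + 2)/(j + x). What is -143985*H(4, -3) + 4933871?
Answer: 5077856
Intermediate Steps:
H(j, x) = (2 + x)/(j + x)
-143985*H(4, -3) + 4933871 = -143985*(2 - 3)/(4 - 3) + 4933871 = -143985*(-1)/1 + 4933871 = -143985*(-1) + 4933871 = 143985 + 4933871 = 5077856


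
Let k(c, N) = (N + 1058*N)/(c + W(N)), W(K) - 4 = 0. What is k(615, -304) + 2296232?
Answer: 1421045672/619 ≈ 2.2957e+6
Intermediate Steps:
W(K) = 4 (W(K) = 4 + 0 = 4)
k(c, N) = 1059*N/(4 + c) (k(c, N) = (N + 1058*N)/(c + 4) = (1059*N)/(4 + c) = 1059*N/(4 + c))
k(615, -304) + 2296232 = 1059*(-304)/(4 + 615) + 2296232 = 1059*(-304)/619 + 2296232 = 1059*(-304)*(1/619) + 2296232 = -321936/619 + 2296232 = 1421045672/619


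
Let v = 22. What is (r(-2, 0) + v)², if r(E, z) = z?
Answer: 484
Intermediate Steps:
(r(-2, 0) + v)² = (0 + 22)² = 22² = 484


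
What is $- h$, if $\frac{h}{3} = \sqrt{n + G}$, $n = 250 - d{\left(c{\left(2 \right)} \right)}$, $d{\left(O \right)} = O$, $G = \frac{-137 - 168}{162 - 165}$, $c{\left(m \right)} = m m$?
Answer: $- \sqrt{3129} \approx -55.937$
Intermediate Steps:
$c{\left(m \right)} = m^{2}$
$G = \frac{305}{3}$ ($G = - \frac{305}{-3} = \left(-305\right) \left(- \frac{1}{3}\right) = \frac{305}{3} \approx 101.67$)
$n = 246$ ($n = 250 - 2^{2} = 250 - 4 = 246$)
$h = \sqrt{3129}$ ($h = 3 \sqrt{246 + \frac{305}{3}} = 3 \sqrt{\frac{1043}{3}} = 3 \frac{\sqrt{3129}}{3} = \sqrt{3129} \approx 55.937$)
$- h = - \sqrt{3129}$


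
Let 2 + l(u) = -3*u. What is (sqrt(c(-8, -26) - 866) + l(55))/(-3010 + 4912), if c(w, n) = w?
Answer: -167/1902 + I*sqrt(874)/1902 ≈ -0.087802 + 0.015543*I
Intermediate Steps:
l(u) = -2 - 3*u
(sqrt(c(-8, -26) - 866) + l(55))/(-3010 + 4912) = (sqrt(-8 - 866) + (-2 - 3*55))/(-3010 + 4912) = (sqrt(-874) + (-2 - 165))/1902 = (I*sqrt(874) - 167)*(1/1902) = (-167 + I*sqrt(874))*(1/1902) = -167/1902 + I*sqrt(874)/1902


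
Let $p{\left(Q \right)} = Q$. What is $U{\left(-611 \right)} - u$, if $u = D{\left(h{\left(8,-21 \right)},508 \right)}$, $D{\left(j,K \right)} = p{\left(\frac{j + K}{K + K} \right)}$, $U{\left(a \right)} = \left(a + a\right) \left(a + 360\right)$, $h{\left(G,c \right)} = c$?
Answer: $\frac{311629065}{1016} \approx 3.0672 \cdot 10^{5}$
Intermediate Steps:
$U{\left(a \right)} = 2 a \left(360 + a\right)$
$D{\left(j,K \right)} = \frac{K + j}{2 K}$ ($D{\left(j,K \right)} = \frac{j + K}{K + K} = \frac{K + j}{2 K}$)
$u = \frac{487}{1016}$ ($u = \frac{508 - 21}{2 \cdot 508} = \frac{1}{2} \cdot \frac{1}{508} \cdot 487 = \frac{487}{1016} \approx 0.47933$)
$U{\left(-611 \right)} - u = 2 \left(-611\right) \left(360 - 611\right) - \frac{487}{1016} = 2 \left(-611\right) \left(-251\right) - \frac{487}{1016} = 306722 - \frac{487}{1016} = \frac{311629065}{1016}$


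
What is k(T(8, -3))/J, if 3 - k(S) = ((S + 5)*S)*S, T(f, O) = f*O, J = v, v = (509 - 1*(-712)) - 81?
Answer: 3649/380 ≈ 9.6026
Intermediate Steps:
v = 1140 (v = (509 + 712) - 81 = 1221 - 81 = 1140)
J = 1140
T(f, O) = O*f
k(S) = 3 - S**2*(5 + S) (k(S) = 3 - (S + 5)*S*S = 3 - (5 + S)*S*S = 3 - S*(5 + S)*S = 3 - S**2*(5 + S))
k(T(8, -3))/J = (3 - (-3*8)**3 - 5*(-3*8)**2)/1140 = (3 - 1*(-24)**3 - 5*(-24)**2)*(1/1140) = (3 - 1*(-13824) - 5*576)*(1/1140) = (3 + 13824 - 2880)*(1/1140) = 10947*(1/1140) = 3649/380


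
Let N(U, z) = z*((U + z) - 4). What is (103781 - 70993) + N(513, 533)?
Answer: 588174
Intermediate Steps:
N(U, z) = z*(-4 + U + z)
(103781 - 70993) + N(513, 533) = (103781 - 70993) + 533*(-4 + 513 + 533) = 32788 + 533*1042 = 32788 + 555386 = 588174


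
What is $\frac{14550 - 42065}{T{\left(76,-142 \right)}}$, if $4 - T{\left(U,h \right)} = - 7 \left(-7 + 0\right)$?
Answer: $\frac{5503}{9} \approx 611.44$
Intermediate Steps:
$T{\left(U,h \right)} = -45$ ($T{\left(U,h \right)} = 4 - - 7 \left(-7 + 0\right) = 4 - - 7 \left(-7\right) = 4 - \left(-1\right) \left(-49\right) = 4 - 49 = -45$)
$\frac{14550 - 42065}{T{\left(76,-142 \right)}} = \frac{14550 - 42065}{-45} = \left(14550 - 42065\right) \left(- \frac{1}{45}\right) = \left(-27515\right) \left(- \frac{1}{45}\right) = \frac{5503}{9}$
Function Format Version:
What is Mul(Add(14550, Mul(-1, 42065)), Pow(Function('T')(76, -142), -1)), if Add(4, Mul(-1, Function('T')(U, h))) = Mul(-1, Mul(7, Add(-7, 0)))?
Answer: Rational(5503, 9) ≈ 611.44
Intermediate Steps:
Function('T')(U, h) = -45 (Function('T')(U, h) = Add(4, Mul(-1, Mul(-1, Mul(7, Add(-7, 0))))) = Add(4, Mul(-1, Mul(-1, Mul(7, -7)))) = Add(4, Mul(-1, Mul(-1, -49))) = Add(4, Mul(-1, 49)) = Add(4, -49) = -45)
Mul(Add(14550, Mul(-1, 42065)), Pow(Function('T')(76, -142), -1)) = Mul(Add(14550, Mul(-1, 42065)), Pow(-45, -1)) = Mul(Add(14550, -42065), Rational(-1, 45)) = Mul(-27515, Rational(-1, 45)) = Rational(5503, 9)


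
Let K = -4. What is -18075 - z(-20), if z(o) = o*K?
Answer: -18155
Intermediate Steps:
z(o) = -4*o (z(o) = o*(-4) = -4*o)
-18075 - z(-20) = -18075 - (-4)*(-20) = -18075 - 1*80 = -18075 - 80 = -18155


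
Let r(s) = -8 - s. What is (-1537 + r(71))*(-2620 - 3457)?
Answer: 9820432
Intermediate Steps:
(-1537 + r(71))*(-2620 - 3457) = (-1537 + (-8 - 1*71))*(-2620 - 3457) = (-1537 + (-8 - 71))*(-6077) = (-1537 - 79)*(-6077) = -1616*(-6077) = 9820432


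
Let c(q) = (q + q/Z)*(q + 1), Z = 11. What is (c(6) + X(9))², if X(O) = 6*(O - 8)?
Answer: 324900/121 ≈ 2685.1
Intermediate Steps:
c(q) = 12*q*(1 + q)/11 (c(q) = (q + q/11)*(q + 1) = (q + q*(1/11))*(1 + q) = (q + q/11)*(1 + q) = (12*q/11)*(1 + q) = 12*q*(1 + q)/11)
X(O) = -48 + 6*O (X(O) = 6*(-8 + O) = -48 + 6*O)
(c(6) + X(9))² = ((12/11)*6*(1 + 6) + (-48 + 6*9))² = ((12/11)*6*7 + (-48 + 54))² = (504/11 + 6)² = (570/11)² = 324900/121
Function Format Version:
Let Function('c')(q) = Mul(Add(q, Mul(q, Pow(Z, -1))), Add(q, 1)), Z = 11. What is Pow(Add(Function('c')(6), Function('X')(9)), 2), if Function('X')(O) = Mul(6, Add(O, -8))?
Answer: Rational(324900, 121) ≈ 2685.1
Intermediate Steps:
Function('c')(q) = Mul(Rational(12, 11), q, Add(1, q)) (Function('c')(q) = Mul(Add(q, Mul(q, Pow(11, -1))), Add(q, 1)) = Mul(Add(q, Mul(q, Rational(1, 11))), Add(1, q)) = Mul(Add(q, Mul(Rational(1, 11), q)), Add(1, q)) = Mul(Mul(Rational(12, 11), q), Add(1, q)) = Mul(Rational(12, 11), q, Add(1, q)))
Function('X')(O) = Add(-48, Mul(6, O)) (Function('X')(O) = Mul(6, Add(-8, O)) = Add(-48, Mul(6, O)))
Pow(Add(Function('c')(6), Function('X')(9)), 2) = Pow(Add(Mul(Rational(12, 11), 6, Add(1, 6)), Add(-48, Mul(6, 9))), 2) = Pow(Add(Mul(Rational(12, 11), 6, 7), Add(-48, 54)), 2) = Pow(Add(Rational(504, 11), 6), 2) = Pow(Rational(570, 11), 2) = Rational(324900, 121)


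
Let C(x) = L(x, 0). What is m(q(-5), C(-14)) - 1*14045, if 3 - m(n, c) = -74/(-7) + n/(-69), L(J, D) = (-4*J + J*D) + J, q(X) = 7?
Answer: -6787343/483 ≈ -14052.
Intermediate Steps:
L(J, D) = -3*J + D*J (L(J, D) = (-4*J + D*J) + J = -3*J + D*J)
C(x) = -3*x (C(x) = x*(-3 + 0) = x*(-3) = -3*x)
m(n, c) = -53/7 + n/69 (m(n, c) = 3 - (-74/(-7) + n/(-69)) = 3 - (-74*(-1/7) + n*(-1/69)) = 3 - (74/7 - n/69) = 3 + (-74/7 + n/69) = -53/7 + n/69)
m(q(-5), C(-14)) - 1*14045 = (-53/7 + (1/69)*7) - 1*14045 = (-53/7 + 7/69) - 14045 = -3608/483 - 14045 = -6787343/483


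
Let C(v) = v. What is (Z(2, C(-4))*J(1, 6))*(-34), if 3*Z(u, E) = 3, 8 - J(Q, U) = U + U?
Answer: 136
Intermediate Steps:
J(Q, U) = 8 - 2*U (J(Q, U) = 8 - (U + U) = 8 - 2*U)
Z(u, E) = 1 (Z(u, E) = (⅓)*3 = 1)
(Z(2, C(-4))*J(1, 6))*(-34) = (1*(8 - 2*6))*(-34) = (1*(8 - 12))*(-34) = (1*(-4))*(-34) = -4*(-34) = 136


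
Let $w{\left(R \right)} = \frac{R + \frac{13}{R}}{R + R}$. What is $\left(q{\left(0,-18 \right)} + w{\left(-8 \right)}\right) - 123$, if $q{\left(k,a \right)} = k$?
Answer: $- \frac{15667}{128} \approx -122.4$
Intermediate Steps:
$w{\left(R \right)} = \frac{R + \frac{13}{R}}{2 R}$
$\left(q{\left(0,-18 \right)} + w{\left(-8 \right)}\right) - 123 = \left(0 + \frac{13 + \left(-8\right)^{2}}{2 \cdot 64}\right) - 123 = \left(0 + \frac{1}{2} \cdot \frac{1}{64} \left(13 + 64\right)\right) - 123 = \left(0 + \frac{1}{2} \cdot \frac{1}{64} \cdot 77\right) - 123 = \left(0 + \frac{77}{128}\right) - 123 = \frac{77}{128} - 123 = - \frac{15667}{128}$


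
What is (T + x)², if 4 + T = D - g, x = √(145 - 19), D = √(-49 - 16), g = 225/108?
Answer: (-73 + 36*√14 + 12*I*√65)²/144 ≈ -38.564 + 82.906*I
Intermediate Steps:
g = 25/12 (g = 225*(1/108) = 25/12 ≈ 2.0833)
D = I*√65 (D = √(-65) = I*√65 ≈ 8.0623*I)
x = 3*√14 (x = √126 = 3*√14 ≈ 11.225)
T = -73/12 + I*√65 (T = -4 + (I*√65 - 1*25/12) = -4 + (I*√65 - 25/12) = -4 + (-25/12 + I*√65) = -73/12 + I*√65 ≈ -6.0833 + 8.0623*I)
(T + x)² = ((-73/12 + I*√65) + 3*√14)² = (-73/12 + 3*√14 + I*√65)²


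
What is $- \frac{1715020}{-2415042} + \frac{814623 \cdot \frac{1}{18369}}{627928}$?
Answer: $\frac{22430510445383}{31582860797592} \approx 0.71021$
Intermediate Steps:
$- \frac{1715020}{-2415042} + \frac{814623 \cdot \frac{1}{18369}}{627928} = \left(-1715020\right) \left(- \frac{1}{2415042}\right) + 814623 \cdot \frac{1}{18369} \cdot \frac{1}{627928} = \frac{857510}{1207521} + \frac{271541}{6123} \cdot \frac{1}{627928} = \frac{857510}{1207521} + \frac{271541}{3844803144} = \frac{22430510445383}{31582860797592}$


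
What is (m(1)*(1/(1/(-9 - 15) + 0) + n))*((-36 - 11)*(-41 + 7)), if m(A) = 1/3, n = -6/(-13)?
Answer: -162996/13 ≈ -12538.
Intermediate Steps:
n = 6/13 (n = -6*(-1/13) = 6/13 ≈ 0.46154)
m(A) = ⅓
(m(1)*(1/(1/(-9 - 15) + 0) + n))*((-36 - 11)*(-41 + 7)) = ((1/(1/(-9 - 15) + 0) + 6/13)/3)*((-36 - 11)*(-41 + 7)) = ((1/(1/(-24) + 0) + 6/13)/3)*(-47*(-34)) = ((1/(-1/24 + 0) + 6/13)/3)*1598 = ((1/(-1/24) + 6/13)/3)*1598 = ((-24 + 6/13)/3)*1598 = ((⅓)*(-306/13))*1598 = -102/13*1598 = -162996/13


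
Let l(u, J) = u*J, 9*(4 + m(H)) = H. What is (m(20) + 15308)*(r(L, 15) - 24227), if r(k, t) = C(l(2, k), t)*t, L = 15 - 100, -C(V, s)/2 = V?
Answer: -2634859012/9 ≈ -2.9276e+8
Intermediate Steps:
m(H) = -4 + H/9
l(u, J) = J*u
C(V, s) = -2*V
L = -85
r(k, t) = -4*k*t (r(k, t) = (-2*k*2)*t = (-4*k)*t = -4*k*t)
(m(20) + 15308)*(r(L, 15) - 24227) = ((-4 + (1/9)*20) + 15308)*(-4*(-85)*15 - 24227) = ((-4 + 20/9) + 15308)*(5100 - 24227) = (-16/9 + 15308)*(-19127) = (137756/9)*(-19127) = -2634859012/9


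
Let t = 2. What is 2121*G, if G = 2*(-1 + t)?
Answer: 4242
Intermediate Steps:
G = 2 (G = 2*(-1 + 2) = 2*1 = 2)
2121*G = 2121*2 = 4242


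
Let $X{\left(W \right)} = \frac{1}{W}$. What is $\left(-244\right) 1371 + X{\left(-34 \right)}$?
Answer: $- \frac{11373817}{34} \approx -3.3452 \cdot 10^{5}$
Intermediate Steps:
$\left(-244\right) 1371 + X{\left(-34 \right)} = \left(-244\right) 1371 + \frac{1}{-34} = -334524 - \frac{1}{34} = - \frac{11373817}{34}$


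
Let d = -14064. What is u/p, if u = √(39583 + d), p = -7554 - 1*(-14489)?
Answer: 13*√151/6935 ≈ 0.023035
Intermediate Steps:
p = 6935 (p = -7554 + 14489 = 6935)
u = 13*√151 (u = √(39583 - 14064) = √25519 = 13*√151 ≈ 159.75)
u/p = (13*√151)/6935 = (13*√151)*(1/6935) = 13*√151/6935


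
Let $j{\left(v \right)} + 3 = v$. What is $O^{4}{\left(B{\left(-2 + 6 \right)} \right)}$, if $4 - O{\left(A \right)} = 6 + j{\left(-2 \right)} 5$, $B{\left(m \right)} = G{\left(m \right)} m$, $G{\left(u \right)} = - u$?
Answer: $279841$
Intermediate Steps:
$j{\left(v \right)} = -3 + v$
$B{\left(m \right)} = - m^{2}$ ($B{\left(m \right)} = - m m = - m^{2}$)
$O{\left(A \right)} = 23$ ($O{\left(A \right)} = 4 - \left(6 + \left(-3 - 2\right) 5\right) = 4 - \left(6 - 25\right) = 4 - -19 = 4 + 19 = 23$)
$O^{4}{\left(B{\left(-2 + 6 \right)} \right)} = 23^{4} = 279841$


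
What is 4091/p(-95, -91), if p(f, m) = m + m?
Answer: -4091/182 ≈ -22.478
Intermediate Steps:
p(f, m) = 2*m
4091/p(-95, -91) = 4091/((2*(-91))) = 4091/(-182) = 4091*(-1/182) = -4091/182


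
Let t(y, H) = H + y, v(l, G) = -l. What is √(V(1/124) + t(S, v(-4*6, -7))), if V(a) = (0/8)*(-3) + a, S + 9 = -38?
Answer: I*√88381/62 ≈ 4.795*I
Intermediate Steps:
S = -47 (S = -9 - 38 = -47)
V(a) = a (V(a) = (0*(⅛))*(-3) + a = 0*(-3) + a = 0 + a = a)
√(V(1/124) + t(S, v(-4*6, -7))) = √(1/124 + (-(-4)*6 - 47)) = √(1/124 + (-1*(-24) - 47)) = √(1/124 + (24 - 47)) = √(1/124 - 23) = √(-2851/124) = I*√88381/62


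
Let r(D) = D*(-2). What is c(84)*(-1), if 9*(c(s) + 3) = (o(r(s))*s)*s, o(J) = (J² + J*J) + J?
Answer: -44123517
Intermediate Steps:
r(D) = -2*D
o(J) = J + 2*J² (o(J) = (J² + J²) + J = 2*J² + J = J + 2*J²)
c(s) = -3 - 2*s³*(1 - 4*s)/9 (c(s) = -3 + ((((-2*s)*(1 + 2*(-2*s)))*s)*s)/9 = -3 + ((((-2*s)*(1 - 4*s))*s)*s)/9 = -3 + (((-2*s*(1 - 4*s))*s)*s)/9 = -3 + ((-2*s²*(1 - 4*s))*s)/9 = -3 + (-2*s³*(1 - 4*s))/9 = -3 - 2*s³*(1 - 4*s)/9)
c(84)*(-1) = (-3 + (2/9)*84³*(-1 + 4*84))*(-1) = (-3 + (2/9)*592704*(-1 + 336))*(-1) = (-3 + (2/9)*592704*335)*(-1) = (-3 + 44123520)*(-1) = 44123517*(-1) = -44123517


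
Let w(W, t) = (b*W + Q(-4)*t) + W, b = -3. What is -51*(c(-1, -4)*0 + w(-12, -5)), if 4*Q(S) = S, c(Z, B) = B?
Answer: -1479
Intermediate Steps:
Q(S) = S/4
w(W, t) = -t - 2*W (w(W, t) = (-3*W + ((1/4)*(-4))*t) + W = (-3*W - t) + W = (-t - 3*W) + W = -t - 2*W)
-51*(c(-1, -4)*0 + w(-12, -5)) = -51*(-4*0 + (-1*(-5) - 2*(-12))) = -51*(0 + (5 + 24)) = -51*(0 + 29) = -51*29 = -1479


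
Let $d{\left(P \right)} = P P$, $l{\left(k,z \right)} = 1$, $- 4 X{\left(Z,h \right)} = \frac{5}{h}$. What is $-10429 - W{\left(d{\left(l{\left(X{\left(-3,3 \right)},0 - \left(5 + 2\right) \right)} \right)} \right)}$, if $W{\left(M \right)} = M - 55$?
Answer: $-10375$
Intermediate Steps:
$X{\left(Z,h \right)} = - \frac{5}{4 h}$ ($X{\left(Z,h \right)} = - \frac{5 \frac{1}{h}}{4} = - \frac{5}{4 h}$)
$d{\left(P \right)} = P^{2}$
$W{\left(M \right)} = -55 + M$
$-10429 - W{\left(d{\left(l{\left(X{\left(-3,3 \right)},0 - \left(5 + 2\right) \right)} \right)} \right)} = -10429 - \left(-55 + 1^{2}\right) = -10429 - \left(-55 + 1\right) = -10429 - -54 = -10429 + 54 = -10375$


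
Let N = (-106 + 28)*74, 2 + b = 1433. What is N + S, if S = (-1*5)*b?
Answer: -12927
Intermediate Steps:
b = 1431 (b = -2 + 1433 = 1431)
S = -7155 (S = -1*5*1431 = -5*1431 = -7155)
N = -5772 (N = -78*74 = -5772)
N + S = -5772 - 7155 = -12927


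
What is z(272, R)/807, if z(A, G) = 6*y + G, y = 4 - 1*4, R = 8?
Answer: 8/807 ≈ 0.0099133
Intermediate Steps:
y = 0 (y = 4 - 4 = 0)
z(A, G) = G (z(A, G) = 6*0 + G = 0 + G = G)
z(272, R)/807 = 8/807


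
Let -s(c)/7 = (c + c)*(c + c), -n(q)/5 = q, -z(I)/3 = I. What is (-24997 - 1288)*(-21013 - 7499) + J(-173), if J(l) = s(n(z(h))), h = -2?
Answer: 749412720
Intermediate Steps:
z(I) = -3*I
n(q) = -5*q
s(c) = -28*c² (s(c) = -7*(c + c)*(c + c) = -7*2*c*2*c = -28*c²)
J(l) = -25200 (J(l) = -28*(-(-15)*(-2))² = -28*(-5*6)² = -28*(-30)² = -28*900 = -25200)
(-24997 - 1288)*(-21013 - 7499) + J(-173) = (-24997 - 1288)*(-21013 - 7499) - 25200 = -26285*(-28512) - 25200 = 749437920 - 25200 = 749412720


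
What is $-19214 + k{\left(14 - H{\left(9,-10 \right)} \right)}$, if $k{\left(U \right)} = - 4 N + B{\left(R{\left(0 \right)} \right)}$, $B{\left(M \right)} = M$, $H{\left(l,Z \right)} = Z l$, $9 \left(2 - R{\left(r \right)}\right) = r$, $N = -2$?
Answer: $-19204$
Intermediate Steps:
$R{\left(r \right)} = 2 - \frac{r}{9}$
$k{\left(U \right)} = 10$ ($k{\left(U \right)} = \left(-4\right) \left(-2\right) + \left(2 - 0\right) = 8 + \left(2 + 0\right) = 8 + 2 = 10$)
$-19214 + k{\left(14 - H{\left(9,-10 \right)} \right)} = -19214 + 10 = -19204$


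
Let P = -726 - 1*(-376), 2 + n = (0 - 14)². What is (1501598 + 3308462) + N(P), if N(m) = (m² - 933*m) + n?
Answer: 5259304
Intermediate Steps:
n = 194 (n = -2 + (0 - 14)² = -2 + (-14)² = -2 + 196 = 194)
P = -350 (P = -726 + 376 = -350)
N(m) = 194 + m² - 933*m (N(m) = (m² - 933*m) + 194 = 194 + m² - 933*m)
(1501598 + 3308462) + N(P) = (1501598 + 3308462) + (194 + (-350)² - 933*(-350)) = 4810060 + (194 + 122500 + 326550) = 4810060 + 449244 = 5259304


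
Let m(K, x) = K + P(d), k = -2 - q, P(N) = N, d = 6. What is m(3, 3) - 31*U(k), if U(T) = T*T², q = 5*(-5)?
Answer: -377168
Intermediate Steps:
q = -25
k = 23 (k = -2 - 1*(-25) = -2 + 25 = 23)
U(T) = T³
m(K, x) = 6 + K (m(K, x) = K + 6 = 6 + K)
m(3, 3) - 31*U(k) = (6 + 3) - 31*23³ = 9 - 31*12167 = 9 - 377177 = -377168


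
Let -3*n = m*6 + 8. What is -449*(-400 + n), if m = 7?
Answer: 561250/3 ≈ 1.8708e+5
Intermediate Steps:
n = -50/3 (n = -(7*6 + 8)/3 = -(42 + 8)/3 = -⅓*50 = -50/3 ≈ -16.667)
-449*(-400 + n) = -449*(-400 - 50/3) = -449*(-1250/3) = 561250/3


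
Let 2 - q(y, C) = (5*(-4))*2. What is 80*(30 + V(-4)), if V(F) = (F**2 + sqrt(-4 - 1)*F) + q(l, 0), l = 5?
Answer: 7040 - 320*I*sqrt(5) ≈ 7040.0 - 715.54*I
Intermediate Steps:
q(y, C) = 42 (q(y, C) = 2 - 5*(-4)*2 = 2 - (-20)*2 = 2 - 1*(-40) = 2 + 40 = 42)
V(F) = 42 + F**2 + I*F*sqrt(5) (V(F) = (F**2 + sqrt(-4 - 1)*F) + 42 = (F**2 + sqrt(-5)*F) + 42 = (F**2 + (I*sqrt(5))*F) + 42 = (F**2 + I*F*sqrt(5)) + 42 = 42 + F**2 + I*F*sqrt(5))
80*(30 + V(-4)) = 80*(30 + (42 + (-4)**2 + I*(-4)*sqrt(5))) = 80*(30 + (42 + 16 - 4*I*sqrt(5))) = 80*(30 + (58 - 4*I*sqrt(5))) = 80*(88 - 4*I*sqrt(5)) = 7040 - 320*I*sqrt(5)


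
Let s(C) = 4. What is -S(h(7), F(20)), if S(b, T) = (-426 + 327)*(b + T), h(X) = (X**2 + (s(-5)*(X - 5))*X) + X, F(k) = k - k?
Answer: 11088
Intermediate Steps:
F(k) = 0
h(X) = X + X**2 + X*(-20 + 4*X) (h(X) = (X**2 + (4*(X - 5))*X) + X = (X**2 + (4*(-5 + X))*X) + X = (X**2 + (-20 + 4*X)*X) + X = (X**2 + X*(-20 + 4*X)) + X = X + X**2 + X*(-20 + 4*X))
S(b, T) = -99*T - 99*b (S(b, T) = -99*(T + b) = -99*T - 99*b)
-S(h(7), F(20)) = -(-99*0 - 693*(-19 + 5*7)) = -(0 - 693*(-19 + 35)) = -(0 - 693*16) = -(0 - 99*112) = -(0 - 11088) = -1*(-11088) = 11088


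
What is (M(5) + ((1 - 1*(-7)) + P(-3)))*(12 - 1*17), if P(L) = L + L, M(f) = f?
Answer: -35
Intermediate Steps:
P(L) = 2*L
(M(5) + ((1 - 1*(-7)) + P(-3)))*(12 - 1*17) = (5 + ((1 - 1*(-7)) + 2*(-3)))*(12 - 1*17) = (5 + ((1 + 7) - 6))*(12 - 17) = (5 + (8 - 6))*(-5) = (5 + 2)*(-5) = 7*(-5) = -35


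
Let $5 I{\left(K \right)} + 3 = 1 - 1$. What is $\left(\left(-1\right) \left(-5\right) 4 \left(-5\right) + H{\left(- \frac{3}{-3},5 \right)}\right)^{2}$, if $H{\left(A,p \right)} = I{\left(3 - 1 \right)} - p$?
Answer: $\frac{278784}{25} \approx 11151.0$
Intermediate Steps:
$I{\left(K \right)} = - \frac{3}{5}$ ($I{\left(K \right)} = - \frac{3}{5} + \frac{1 - 1}{5} = - \frac{3}{5} + \frac{1}{5} \cdot 0 = - \frac{3}{5} + 0 = - \frac{3}{5}$)
$H{\left(A,p \right)} = - \frac{3}{5} - p$
$\left(\left(-1\right) \left(-5\right) 4 \left(-5\right) + H{\left(- \frac{3}{-3},5 \right)}\right)^{2} = \left(\left(-1\right) \left(-5\right) 4 \left(-5\right) - \frac{28}{5}\right)^{2} = \left(5 \cdot 4 \left(-5\right) - \frac{28}{5}\right)^{2} = \left(20 \left(-5\right) - \frac{28}{5}\right)^{2} = \left(-100 - \frac{28}{5}\right)^{2} = \left(- \frac{528}{5}\right)^{2} = \frac{278784}{25}$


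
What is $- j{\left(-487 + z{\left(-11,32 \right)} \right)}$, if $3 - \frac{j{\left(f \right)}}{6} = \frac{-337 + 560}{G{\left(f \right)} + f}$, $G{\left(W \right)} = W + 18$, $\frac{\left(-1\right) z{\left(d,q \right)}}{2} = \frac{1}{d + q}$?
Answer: $- \frac{194769}{10040} \approx -19.399$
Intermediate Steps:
$z{\left(d,q \right)} = - \frac{2}{d + q}$
$G{\left(W \right)} = 18 + W$
$j{\left(f \right)} = 18 - \frac{1338}{18 + 2 f}$ ($j{\left(f \right)} = 18 - 6 \frac{-337 + 560}{\left(18 + f\right) + f} = 18 - 6 \frac{223}{18 + 2 f} = 18 - \frac{1338}{18 + 2 f}$)
$- j{\left(-487 + z{\left(-11,32 \right)} \right)} = - \frac{3 \left(-169 + 6 \left(-487 - \frac{2}{-11 + 32}\right)\right)}{9 - \left(487 + \frac{2}{-11 + 32}\right)} = - \frac{3 \left(-169 + 6 \left(-487 - \frac{2}{21}\right)\right)}{9 - \left(487 + \frac{2}{21}\right)} = - \frac{3 \left(-169 + 6 \left(-487 - \frac{2}{21}\right)\right)}{9 - \frac{10229}{21}} = - \frac{3 \left(-169 + 6 \left(- \frac{10229}{21}\right)\right)}{9 - \frac{10229}{21}} = - \frac{3 \left(-169 - \frac{20458}{7}\right)}{- \frac{10040}{21}} = - \frac{3 \left(-21\right) \left(-21641\right)}{10040 \cdot 7} = \left(-1\right) \frac{194769}{10040} = - \frac{194769}{10040}$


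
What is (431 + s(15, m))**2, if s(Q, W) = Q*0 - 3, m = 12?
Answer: 183184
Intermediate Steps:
s(Q, W) = -3 (s(Q, W) = 0 - 3 = -3)
(431 + s(15, m))**2 = (431 - 3)**2 = 428**2 = 183184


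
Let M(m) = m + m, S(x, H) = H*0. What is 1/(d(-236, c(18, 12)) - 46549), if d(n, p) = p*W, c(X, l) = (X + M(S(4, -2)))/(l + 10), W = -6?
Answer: -11/512093 ≈ -2.1480e-5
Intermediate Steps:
S(x, H) = 0
M(m) = 2*m
c(X, l) = X/(10 + l) (c(X, l) = (X + 2*0)/(l + 10) = (X + 0)/(10 + l) = X/(10 + l))
d(n, p) = -6*p (d(n, p) = p*(-6) = -6*p)
1/(d(-236, c(18, 12)) - 46549) = 1/(-108/(10 + 12) - 46549) = 1/(-108/22 - 46549) = 1/(-6*9/11 - 46549) = 1/(-54/11 - 46549) = 1/(-512093/11) = -11/512093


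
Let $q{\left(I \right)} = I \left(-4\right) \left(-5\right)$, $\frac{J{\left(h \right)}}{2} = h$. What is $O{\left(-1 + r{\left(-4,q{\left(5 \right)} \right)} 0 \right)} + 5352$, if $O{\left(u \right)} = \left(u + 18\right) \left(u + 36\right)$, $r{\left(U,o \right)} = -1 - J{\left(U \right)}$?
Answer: $5947$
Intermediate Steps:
$J{\left(h \right)} = 2 h$
$q{\left(I \right)} = 20 I$ ($q{\left(I \right)} = - 4 I \left(-5\right) = 20 I$)
$r{\left(U,o \right)} = -1 - 2 U$
$O{\left(u \right)} = \left(18 + u\right) \left(36 + u\right)$
$O{\left(-1 + r{\left(-4,q{\left(5 \right)} \right)} 0 \right)} + 5352 = \left(648 + \left(-1 + \left(-1 - -8\right) 0\right)^{2} + 54 \left(-1 + \left(-1 - -8\right) 0\right)\right) + 5352 = \left(648 + \left(-1 + \left(-1 + 8\right) 0\right)^{2} + 54 \left(-1 + \left(-1 + 8\right) 0\right)\right) + 5352 = \left(648 + \left(-1 + 7 \cdot 0\right)^{2} + 54 \left(-1 + 7 \cdot 0\right)\right) + 5352 = \left(648 + \left(-1 + 0\right)^{2} + 54 \left(-1 + 0\right)\right) + 5352 = \left(648 + \left(-1\right)^{2} + 54 \left(-1\right)\right) + 5352 = \left(648 + 1 - 54\right) + 5352 = 595 + 5352 = 5947$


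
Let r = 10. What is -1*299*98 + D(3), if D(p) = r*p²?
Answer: -29212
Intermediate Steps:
D(p) = 10*p²
-1*299*98 + D(3) = -1*299*98 + 10*3² = -299*98 + 10*9 = -29302 + 90 = -29212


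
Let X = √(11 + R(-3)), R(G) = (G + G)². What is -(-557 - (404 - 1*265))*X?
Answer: 696*√47 ≈ 4771.5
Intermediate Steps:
R(G) = 4*G² (R(G) = (2*G)² = 4*G²)
X = √47 (X = √(11 + 4*(-3)²) = √(11 + 4*9) = √(11 + 36) = √47 ≈ 6.8557)
-(-557 - (404 - 1*265))*X = -(-557 - (404 - 1*265))*√47 = -(-557 - (404 - 265))*√47 = -(-557 - 1*139)*√47 = -(-557 - 139)*√47 = -(-696)*√47 = 696*√47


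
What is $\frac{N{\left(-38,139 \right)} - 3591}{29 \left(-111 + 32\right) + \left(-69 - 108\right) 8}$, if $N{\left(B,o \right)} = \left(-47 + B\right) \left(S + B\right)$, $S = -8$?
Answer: $- \frac{29}{337} \approx -0.086053$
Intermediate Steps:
$N{\left(B,o \right)} = \left(-47 + B\right) \left(-8 + B\right)$
$\frac{N{\left(-38,139 \right)} - 3591}{29 \left(-111 + 32\right) + \left(-69 - 108\right) 8} = \frac{\left(376 + \left(-38\right)^{2} - -2090\right) - 3591}{29 \left(-111 + 32\right) + \left(-69 - 108\right) 8} = \frac{\left(376 + 1444 + 2090\right) - 3591}{29 \left(-79\right) - 1416} = \frac{3910 - 3591}{-2291 - 1416} = \frac{319}{-3707} = 319 \left(- \frac{1}{3707}\right) = - \frac{29}{337}$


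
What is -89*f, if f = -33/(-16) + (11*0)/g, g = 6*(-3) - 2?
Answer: -2937/16 ≈ -183.56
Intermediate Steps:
g = -20 (g = -18 - 2 = -20)
f = 33/16 (f = -33/(-16) + (11*0)/(-20) = -33*(-1/16) + 0*(-1/20) = 33/16 + 0 = 33/16 ≈ 2.0625)
-89*f = -89*33/16 = -2937/16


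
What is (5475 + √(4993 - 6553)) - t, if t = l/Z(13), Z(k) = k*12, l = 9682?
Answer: 422209/78 + 2*I*√390 ≈ 5412.9 + 39.497*I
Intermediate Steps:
Z(k) = 12*k
t = 4841/78 (t = 9682/((12*13)) = 9682/156 = 9682*(1/156) = 4841/78 ≈ 62.064)
(5475 + √(4993 - 6553)) - t = (5475 + √(4993 - 6553)) - 1*4841/78 = (5475 + √(-1560)) - 4841/78 = (5475 + 2*I*√390) - 4841/78 = 422209/78 + 2*I*√390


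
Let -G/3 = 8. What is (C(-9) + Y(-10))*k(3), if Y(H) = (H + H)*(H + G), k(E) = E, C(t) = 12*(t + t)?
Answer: 1392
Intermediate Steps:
G = -24 (G = -3*8 = -24)
C(t) = 24*t (C(t) = 12*(2*t) = 24*t)
Y(H) = 2*H*(-24 + H) (Y(H) = (H + H)*(H - 24) = (2*H)*(-24 + H) = 2*H*(-24 + H))
(C(-9) + Y(-10))*k(3) = (24*(-9) + 2*(-10)*(-24 - 10))*3 = (-216 + 2*(-10)*(-34))*3 = (-216 + 680)*3 = 464*3 = 1392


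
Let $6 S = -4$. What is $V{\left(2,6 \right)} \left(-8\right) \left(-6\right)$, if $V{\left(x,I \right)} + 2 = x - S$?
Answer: $32$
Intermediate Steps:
$S = - \frac{2}{3}$ ($S = \frac{1}{6} \left(-4\right) = - \frac{2}{3} \approx -0.66667$)
$V{\left(x,I \right)} = - \frac{4}{3} + x$ ($V{\left(x,I \right)} = -2 + \left(x - - \frac{2}{3}\right) = -2 + \left(x + \frac{2}{3}\right) = -2 + \left(\frac{2}{3} + x\right) = - \frac{4}{3} + x$)
$V{\left(2,6 \right)} \left(-8\right) \left(-6\right) = \left(- \frac{4}{3} + 2\right) \left(-8\right) \left(-6\right) = \frac{2}{3} \left(-8\right) \left(-6\right) = \left(- \frac{16}{3}\right) \left(-6\right) = 32$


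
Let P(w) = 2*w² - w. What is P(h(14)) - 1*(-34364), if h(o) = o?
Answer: 34742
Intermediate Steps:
P(w) = -w + 2*w²
P(h(14)) - 1*(-34364) = 14*(-1 + 2*14) - 1*(-34364) = 14*(-1 + 28) + 34364 = 14*27 + 34364 = 378 + 34364 = 34742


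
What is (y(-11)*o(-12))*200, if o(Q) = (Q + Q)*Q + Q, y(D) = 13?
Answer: 717600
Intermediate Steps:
o(Q) = Q + 2*Q² (o(Q) = (2*Q)*Q + Q = 2*Q² + Q = Q + 2*Q²)
(y(-11)*o(-12))*200 = (13*(-12*(1 + 2*(-12))))*200 = (13*(-12*(1 - 24)))*200 = (13*(-12*(-23)))*200 = (13*276)*200 = 3588*200 = 717600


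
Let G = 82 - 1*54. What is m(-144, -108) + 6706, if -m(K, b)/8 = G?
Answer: 6482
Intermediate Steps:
G = 28 (G = 82 - 54 = 28)
m(K, b) = -224 (m(K, b) = -8*28 = -224)
m(-144, -108) + 6706 = -224 + 6706 = 6482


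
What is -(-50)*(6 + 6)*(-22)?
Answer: -13200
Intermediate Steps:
-(-50)*(6 + 6)*(-22) = -(-50)*12*(-22) = -25*(-24)*(-22) = 600*(-22) = -13200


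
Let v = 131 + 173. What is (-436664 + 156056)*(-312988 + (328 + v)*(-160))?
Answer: 116202017664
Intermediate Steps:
v = 304
(-436664 + 156056)*(-312988 + (328 + v)*(-160)) = (-436664 + 156056)*(-312988 + (328 + 304)*(-160)) = -280608*(-312988 + 632*(-160)) = -280608*(-312988 - 101120) = -280608*(-414108) = 116202017664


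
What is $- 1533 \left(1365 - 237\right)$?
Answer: $-1729224$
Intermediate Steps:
$- 1533 \left(1365 - 237\right) = \left(-1533\right) 1128 = -1729224$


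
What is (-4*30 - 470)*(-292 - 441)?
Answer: 432470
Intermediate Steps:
(-4*30 - 470)*(-292 - 441) = (-120 - 470)*(-733) = -590*(-733) = 432470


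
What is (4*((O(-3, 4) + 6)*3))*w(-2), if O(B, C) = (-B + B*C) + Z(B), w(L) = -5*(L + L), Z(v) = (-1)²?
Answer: -480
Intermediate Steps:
Z(v) = 1
w(L) = -10*L
O(B, C) = 1 - B + B*C (O(B, C) = (-B + B*C) + 1 = 1 - B + B*C)
(4*((O(-3, 4) + 6)*3))*w(-2) = (4*(((1 - 1*(-3) - 3*4) + 6)*3))*(-10*(-2)) = (4*(((1 + 3 - 12) + 6)*3))*20 = (4*((-8 + 6)*3))*20 = (4*(-2*3))*20 = (4*(-6))*20 = -24*20 = -480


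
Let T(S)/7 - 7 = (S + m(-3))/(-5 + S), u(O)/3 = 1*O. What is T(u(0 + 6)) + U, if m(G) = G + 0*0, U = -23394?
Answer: -303380/13 ≈ -23337.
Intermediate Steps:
m(G) = G (m(G) = G + 0 = G)
u(O) = 3*O (u(O) = 3*(1*O) = 3*O)
T(S) = 49 + 7*(-3 + S)/(-5 + S) (T(S) = 49 + 7*((S - 3)/(-5 + S)) = 49 + 7*((-3 + S)/(-5 + S)) = 49 + 7*(-3 + S)/(-5 + S))
T(u(0 + 6)) + U = 14*(-19 + 4*(3*(0 + 6)))/(-5 + 3*(0 + 6)) - 23394 = 14*(-19 + 4*(3*6))/(-5 + 3*6) - 23394 = 14*(-19 + 4*18)/(-5 + 18) - 23394 = 14*(-19 + 72)/13 - 23394 = 14*(1/13)*53 - 23394 = 742/13 - 23394 = -303380/13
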